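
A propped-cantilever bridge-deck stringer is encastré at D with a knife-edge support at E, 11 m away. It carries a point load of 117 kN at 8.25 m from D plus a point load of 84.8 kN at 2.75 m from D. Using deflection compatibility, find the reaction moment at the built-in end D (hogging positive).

M_D = 303.9 kN·m

Take the reaction at E as the redundant and release it; the primary structure is a cantilever fixed at D.
Downward deflection at the released point E due to the loads:
  point load 117 at a = 8.25: Pa²(3L − a)/(6EI) = 32849/EI
  point load 84.8 at a = 2.75: Pa²(3L − a)/(6EI) = 3233/EI
  δ_0 = 36082/EI
Flexibility coefficient — unit upward force at E: δ_{EE} = L³/(3EI) = 443.7/EI.
The prop prevents deflection at E: R_E = δ_0/δ_{EE} = 36082/443.7 = 81.33 kN.
Moment equilibrium about D: M_D = Σ(load moments about D) − R_E·L = 1198 − 81.33×11 = 303.9 kN·m.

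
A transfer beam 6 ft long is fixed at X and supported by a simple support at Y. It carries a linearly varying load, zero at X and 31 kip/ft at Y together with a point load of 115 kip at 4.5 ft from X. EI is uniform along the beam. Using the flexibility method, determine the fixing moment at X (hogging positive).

M_X = 146 kip·ft

Remove the prop at Y; the released (primary) structure is a cantilever built in at X.
Deflection at Y on the released cantilever, summing each load's contribution:
  triangular load, peak 31 at the free end: 11w₀L⁴/(120EI) = 3683/EI
  point load 115 at a = 4.5: Pa²(3L − a)/(6EI) = 5240/EI
  δ_0 = 8922/EI
Flexibility coefficient — unit upward force at Y: δ_{YY} = L³/(3EI) = 72/EI.
The prop prevents deflection at Y: R_Y = δ_0/δ_{YY} = 8922/72 = 123.9 kip.
Moment equilibrium about X: M_X = Σ(load moments about X) − R_Y·L = 889.5 − 123.9×6 = 146 kip·ft.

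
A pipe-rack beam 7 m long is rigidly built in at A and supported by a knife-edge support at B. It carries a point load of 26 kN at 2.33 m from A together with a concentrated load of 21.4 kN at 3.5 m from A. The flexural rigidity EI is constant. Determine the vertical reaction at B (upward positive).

Release the roller at B. Primary structure: cantilever fixed at A.
Downward deflection at the released point B due to the loads:
  point load 26 at a = 2.33: Pa²(3L − a)/(6EI) = 439.2/EI
  point load 21.4 at a = 3.5: Pa²(3L − a)/(6EI) = 764.6/EI
  δ_0 = 1204/EI
Flexibility coefficient — unit upward force at B: δ_{BB} = L³/(3EI) = 114.3/EI.
The prop prevents deflection at B: R_B = δ_0/δ_{BB} = 1204/114.3 = 10.53 kN.

R_B = 10.53 kN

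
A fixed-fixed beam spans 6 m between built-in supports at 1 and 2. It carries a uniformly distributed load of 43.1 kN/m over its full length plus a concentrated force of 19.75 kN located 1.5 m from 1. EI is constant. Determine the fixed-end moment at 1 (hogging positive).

Release both end moments; the primary structure is a simply-supported span 12 with redundants M_1 and M_2.
End rotations of the released simple span under the applied load (×1/EI):
  at 1: UDL 43.1: wL³/(24EI) = 387.9/EI
  at 2: UDL 43.1: wL³/(24EI) = 387.9/EI
  at 1: point load 19.75 at a = 1.5: Pab(L + b)/(6LEI) = 38.88/EI
  at 2: point load 19.75 at a = 1.5: Pab(L + a)/(6LEI) = 27.77/EI
  θ_10 = 426.8/EI,  θ_20 = 415.7/EI
Flexibility coefficients: a unit moment at one end gives L/(3EI) there and L/(6EI) at the far end, so f₁₁ = f₂₂ = 2/EI and f₁₂ = f₂₁ = 1/EI.
Compatibility — zero rotation at each built-in end:
  2 M_1 + 1 M_2 = 426.8
  1 M_1 + 2 M_2 = 415.7
Solving the pair gives M_1 = 146 kN·m and M_2 = 134.9 kN·m (hogging).

M_1 = 146 kN·m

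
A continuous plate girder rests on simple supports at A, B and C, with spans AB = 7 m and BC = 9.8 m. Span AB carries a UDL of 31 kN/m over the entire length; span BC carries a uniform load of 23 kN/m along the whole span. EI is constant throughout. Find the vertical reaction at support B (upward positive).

R_B = 280 kN

Insert a hinge at B; M_B is the redundant, and each span becomes simply supported.
Rotations at B on the released spans (each span's end-slope, ×1/EI):
  span AB: UDL 31: wL³/(24EI) = 443/EI
  span BC: UDL 23: wL³/(24EI) = 902/EI
  relative rotation θ_0 = (443 + 902)/EI = 1345/EI
A unit hogging moment at B produces rotation L₁/(3EI) + L₂/(3EI) = 5.6/EI.
Slope continuity at B: θ_0 = M_B·5.6/EI, so M_B = 1345/5.6 = 240.2 kN·m (hogging).
Span AB, ΣM about A with M_B applied at B: R_B^{AB}·7 = 759.5 + 240.2, so R_B^{AB} = 142.8 kN and R_A = 217 − 142.8 = 74.19 kN.
Span BC, ΣM about C: R_B^{BC}·9.8 = 1104 + 240.2, so R_B^{BC} = 137.2 kN and R_C = 225.4 − 137.2 = 88.19 kN.
R_B = 142.8 + 137.2 = 280 kN.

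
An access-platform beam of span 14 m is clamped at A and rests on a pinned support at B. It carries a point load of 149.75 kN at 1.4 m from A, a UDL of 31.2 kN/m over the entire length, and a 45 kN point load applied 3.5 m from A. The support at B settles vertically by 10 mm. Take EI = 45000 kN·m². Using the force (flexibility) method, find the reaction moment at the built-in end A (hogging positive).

M_A = 1054 kN·m

Release the roller at B. Primary structure: cantilever fixed at A.
Free-end deflection of the primary structure under the applied loading (downward +):
  point load 149.75 at a = 1.4: Pa²(3L − a)/(6EI) = 1986/EI
  UDL 31.2: wL⁴/(8EI) = 149822/EI
  point load 45 at a = 3.5: Pa²(3L − a)/(6EI) = 3537/EI
  δ_0 = 155346/EI
Flexibility coefficient — unit upward force at B: δ_{BB} = L³/(3EI) = 914.7/EI.
With EI = 45000 kN·m²: δ_0 = 3.4521 m and δ_{BB} = 0.020326 m/kN.
Compatibility — the beam at B must follow the support down by 0.01 m: δ_0 − R_B·δ_{BB} = 0.01, so R_B = (3.4521 − 0.01)/0.020326 = 169.3 kN.
Moment equilibrium about A: M_A = Σ(load moments about A) − R_B·L = 3425 − 169.3×14 = 1054 kN·m.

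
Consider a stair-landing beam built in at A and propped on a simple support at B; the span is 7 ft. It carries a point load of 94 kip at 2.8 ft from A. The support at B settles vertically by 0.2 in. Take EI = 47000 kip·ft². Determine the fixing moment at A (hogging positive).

M_A = 174.3 kip·ft

Choose R_B as the redundant. The primary structure is the cantilever fixed at A.
Downward deflection at the released point B due to the loads:
  point load 94 at a = 2.8: Pa²(3L − a)/(6EI) = 2235/EI
Tip deflection under a unit load at B: L³/(3EI) = 114.3/EI.
With EI = 47000 kip·ft²: δ_0 = 0.047563 ft and δ_{BB} = 0.002433 ft/kip.
Compatibility — the beam at B must follow the support down by 0.01667 ft: δ_0 − R_B·δ_{BB} = 0.01667, so R_B = (0.047563 − 0.01667)/0.002433 = 12.7 kip.
Moment equilibrium about A: M_A = Σ(load moments about A) − R_B·L = 263.2 − 12.7×7 = 174.3 kip·ft.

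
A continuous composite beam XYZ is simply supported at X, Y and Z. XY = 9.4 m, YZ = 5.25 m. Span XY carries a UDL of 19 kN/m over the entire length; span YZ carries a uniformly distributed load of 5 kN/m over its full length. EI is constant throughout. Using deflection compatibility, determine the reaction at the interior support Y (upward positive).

R_Y = 144.2 kN

Take M_Y as the redundant. Released structure: two simple spans XY and YZ with a hinge at Y.
End slopes at the hinge Y, treating each span as simply supported:
  span XY: UDL 19: wL³/(24EI) = 657.5/EI
  span YZ: UDL 5: wL³/(24EI) = 30.15/EI
  relative rotation θ_0 = (657.5 + 30.15)/EI = 687.7/EI
A unit hogging moment at Y produces rotation L₁/(3EI) + L₂/(3EI) = 4.883/EI.
Slope continuity at Y: θ_0 = M_Y·4.883/EI, so M_Y = 687.7/4.883 = 140.8 kN·m (hogging).
Span XY, ΣM about X with M_Y applied at Y: R_Y^{XY}·9.4 = 839.4 + 140.8, so R_Y^{XY} = 104.3 kN and R_X = 178.6 − 104.3 = 74.32 kN.
Span YZ, ΣM about Z: R_Y^{YZ}·5.25 = 68.91 + 140.8, so R_Y^{YZ} = 39.95 kN and R_Z = 26.25 − 39.95 = -13.7 kN.
R_Y = 104.3 + 39.95 = 144.2 kN.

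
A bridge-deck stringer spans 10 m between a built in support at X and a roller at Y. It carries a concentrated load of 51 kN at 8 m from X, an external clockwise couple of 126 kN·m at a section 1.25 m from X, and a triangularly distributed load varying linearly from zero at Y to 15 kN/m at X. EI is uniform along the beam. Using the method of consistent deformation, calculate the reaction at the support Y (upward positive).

R_Y = 55.33 kN

Remove the prop at Y; the released (primary) structure is a cantilever built in at X.
Downward deflection at the released point Y due to the loads:
  point load 51 at a = 8: Pa²(3L − a)/(6EI) = 11968/EI
  clockwise couple 126 at a = 1.25: M₀a(2L − a)/(2EI) = 1477/EI
  triangular load, peak 15 at the fixed end: w₀L⁴/(30EI) = 5000/EI
  δ_0 = 18445/EI
Flexibility coefficient — unit upward force at Y: δ_{YY} = L³/(3EI) = 333.3/EI.
The prop prevents deflection at Y: R_Y = δ_0/δ_{YY} = 18445/333.3 = 55.33 kN.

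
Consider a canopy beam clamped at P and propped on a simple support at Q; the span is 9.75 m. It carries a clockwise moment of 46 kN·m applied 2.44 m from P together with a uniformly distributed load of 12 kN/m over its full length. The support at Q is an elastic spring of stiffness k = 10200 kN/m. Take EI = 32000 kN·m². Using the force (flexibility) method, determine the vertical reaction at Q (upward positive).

R_Q = 46.5 kN

Take the reaction at Q as the redundant and release it; the primary structure is a cantilever fixed at P.
Free-end deflection of the primary structure under the applied loading (downward +):
  clockwise couple 46 at a = 2.44: M₀a(2L − a)/(2EI) = 957.4/EI
  UDL 12: wL⁴/(8EI) = 13555/EI
  δ_0 = 14513/EI
Tip deflection under a unit load at Q: L³/(3EI) = 309/EI.
With EI = 32000 kN·m²: δ_0 = 0.45352 m and δ_{QQ} = 0.009655 m/kN.
Compatibility — the spring shortens by R_Q/k under the reaction it provides: δ_0 − R_Q·δ_{QQ} = R_Q/k. With 1/k = 0.000098 m/kN, R_Q = δ_0 / (δ_{QQ} + 1/k) = 0.45352 / (0.009655 + 0.000098) = 46.5 kN.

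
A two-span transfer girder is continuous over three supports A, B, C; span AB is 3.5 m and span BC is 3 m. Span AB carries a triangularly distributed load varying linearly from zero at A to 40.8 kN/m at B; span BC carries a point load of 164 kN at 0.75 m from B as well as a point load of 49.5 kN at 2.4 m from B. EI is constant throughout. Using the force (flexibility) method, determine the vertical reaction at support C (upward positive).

R_C = 60.01 kN

Take M_B as the redundant. Released structure: two simple spans AB and BC with a hinge at B.
Rotations at B on the released spans (each span's end-slope, ×1/EI):
  span AB: triangular load, peak 40.8: w₀L³/(45EI) = 38.87/EI
  span BC: point load 164 at a = 0.75: Pab(L + b)/(6LEI) = 80.72/EI
  span BC: point load 49.5 at a = 2.4: Pab(L + b)/(6LEI) = 14.26/EI
  relative rotation θ_0 = (38.87 + 94.97)/EI = 133.8/EI
A unit hogging moment at B produces rotation L₁/(3EI) + L₂/(3EI) = 2.167/EI.
Slope continuity at B: θ_0 = M_B·2.167/EI, so M_B = 133.8/2.167 = 61.78 kN·m (hogging).
Span BC, ΣM about C: R_B^{BC}·3 = 398.7 + 61.78, so R_B^{BC} = 153.5 kN and R_C = 213.5 − 153.5 = 60.01 kN.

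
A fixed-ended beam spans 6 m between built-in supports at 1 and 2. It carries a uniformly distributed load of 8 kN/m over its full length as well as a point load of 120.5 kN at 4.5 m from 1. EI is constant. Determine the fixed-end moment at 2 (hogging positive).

Release both end moments; the primary structure is a simply-supported span 12 with redundants M_1 and M_2.
On the primary (simply-supported) span, the end slopes from the loading are:
  at 1: UDL 8: wL³/(24EI) = 72/EI
  at 2: UDL 8: wL³/(24EI) = 72/EI
  at 1: point load 120.5 at a = 4.5: Pab(L + b)/(6LEI) = 169.5/EI
  at 2: point load 120.5 at a = 4.5: Pab(L + a)/(6LEI) = 237.2/EI
  θ_10 = 241.5/EI,  θ_20 = 309.2/EI
Flexibility coefficients: a unit moment at one end gives L/(3EI) there and L/(6EI) at the far end, so f₁₁ = f₂₂ = 2/EI and f₁₂ = f₂₁ = 1/EI.
Compatibility — zero rotation at each built-in end:
  2 M_1 + 1 M_2 = 241.5
  1 M_1 + 2 M_2 = 309.2
Solving the pair gives M_1 = 57.89 kN·m and M_2 = 125.7 kN·m (hogging).

M_2 = 125.7 kN·m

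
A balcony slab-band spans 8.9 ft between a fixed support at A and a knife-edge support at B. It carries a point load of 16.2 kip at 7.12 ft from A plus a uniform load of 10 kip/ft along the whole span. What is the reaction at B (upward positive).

R_B = 44.78 kip

Remove the prop at B; the released (primary) structure is a cantilever built in at A.
Downward deflection at the released point B due to the loads:
  point load 16.2 at a = 7.12: Pa²(3L − a)/(6EI) = 2680/EI
  UDL 10: wL⁴/(8EI) = 7843/EI
  δ_0 = 10523/EI
Flexibility coefficient — unit upward force at B: δ_{BB} = L³/(3EI) = 235/EI.
The prop prevents deflection at B: R_B = δ_0/δ_{BB} = 10523/235 = 44.78 kip.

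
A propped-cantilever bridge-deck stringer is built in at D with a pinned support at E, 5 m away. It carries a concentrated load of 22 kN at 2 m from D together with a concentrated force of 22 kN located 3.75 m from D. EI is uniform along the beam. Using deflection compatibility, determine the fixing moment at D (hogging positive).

Take the reaction at E as the redundant and release it; the primary structure is a cantilever fixed at D.
Primary-structure tip deflection at E by superposition:
  point load 22 at a = 2: Pa²(3L − a)/(6EI) = 190.7/EI
  point load 22 at a = 3.75: Pa²(3L − a)/(6EI) = 580.1/EI
  δ_0 = 770.7/EI
Flexibility coefficient — unit upward force at E: δ_{EE} = L³/(3EI) = 41.67/EI.
Compatibility at E: δ_0 − R_E·δ_{EE} = 0, so R_E = 770.7/41.67 = 18.5 kN.
Moment equilibrium about D: M_D = Σ(load moments about D) − R_E·L = 126.5 − 18.5×5 = 34.01 kN·m.

M_D = 34.01 kN·m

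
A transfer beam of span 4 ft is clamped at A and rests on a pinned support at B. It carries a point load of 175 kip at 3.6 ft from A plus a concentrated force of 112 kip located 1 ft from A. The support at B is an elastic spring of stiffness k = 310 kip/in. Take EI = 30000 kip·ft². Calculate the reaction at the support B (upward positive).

Choose R_B as the redundant. The primary structure is the cantilever fixed at A.
Primary-structure tip deflection at B by superposition:
  point load 175 at a = 3.6: Pa²(3L − a)/(6EI) = 3175/EI
  point load 112 at a = 1: Pa²(3L − a)/(6EI) = 205.3/EI
  δ_0 = 3381/EI
Tip deflection under a unit load at B: L³/(3EI) = 21.33/EI.
With EI = 30000 kip·ft²: δ_0 = 0.11268 ft and δ_{BB} = 0.000711 ft/kip.
Compatibility — the spring shortens by R_B/k under the reaction it provides: δ_0 − R_B·δ_{BB} = R_B/k. With 1/k = 1/(310×12) ft/kip = 0.000269 ft/kip, R_B = δ_0 / (δ_{BB} + 1/k) = 0.11268 / (0.000711 + 0.000269) = 115 kip.

R_B = 115 kip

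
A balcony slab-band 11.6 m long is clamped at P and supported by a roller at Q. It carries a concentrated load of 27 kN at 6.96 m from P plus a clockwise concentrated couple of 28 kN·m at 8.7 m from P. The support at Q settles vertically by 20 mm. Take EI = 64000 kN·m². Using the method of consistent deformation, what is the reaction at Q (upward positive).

Release the roller at Q. Primary structure: cantilever fixed at P.
Primary-structure tip deflection at Q by superposition:
  point load 27 at a = 6.96: Pa²(3L − a)/(6EI) = 6069/EI
  clockwise couple 28 at a = 8.7: M₀a(2L − a)/(2EI) = 1766/EI
  δ_0 = 7835/EI
Flexibility coefficient — unit upward force at Q: δ_{QQ} = L³/(3EI) = 520.3/EI.
With EI = 64000 kN·m²: δ_0 = 0.12242 m and δ_{QQ} = 0.00813 m/kN.
Compatibility — the beam at Q must follow the support down by 0.02 m: δ_0 − R_Q·δ_{QQ} = 0.02, so R_Q = (0.12242 − 0.02)/0.00813 = 12.6 kN.

R_Q = 12.6 kN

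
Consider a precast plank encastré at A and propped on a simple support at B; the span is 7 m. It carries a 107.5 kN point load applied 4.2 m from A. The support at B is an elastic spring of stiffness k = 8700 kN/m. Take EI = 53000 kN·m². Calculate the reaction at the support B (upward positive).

Release the roller at B. Primary structure: cantilever fixed at A.
Free-end deflection of the primary structure under the applied loading (downward +):
  point load 107.5 at a = 4.2: Pa²(3L − a)/(6EI) = 5310/EI
Tip deflection under a unit load at B: L³/(3EI) = 114.3/EI.
With EI = 53000 kN·m²: δ_0 = 0.10018 m and δ_{BB} = 0.002157 m/kN.
Compatibility — the spring shortens by R_B/k under the reaction it provides: δ_0 − R_B·δ_{BB} = R_B/k. With 1/k = 0.000115 m/kN, R_B = δ_0 / (δ_{BB} + 1/k) = 0.10018 / (0.002157 + 0.000115) = 44.09 kN.

R_B = 44.09 kN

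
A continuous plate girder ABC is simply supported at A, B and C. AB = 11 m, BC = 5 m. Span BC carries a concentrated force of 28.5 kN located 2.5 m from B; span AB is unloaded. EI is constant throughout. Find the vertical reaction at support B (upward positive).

Insert a hinge at B; M_B is the redundant, and each span becomes simply supported.
Discontinuity in slope at B on the released structure — sum the simple-span end rotations:
  span BC: point load 28.5 at a = 2.5: Pab(L + b)/(6LEI) = 44.53/EI
  relative rotation θ_0 = (0 + 44.53)/EI = 44.53/EI
A unit hogging moment at B produces rotation L₁/(3EI) + L₂/(3EI) = 5.333/EI.
Compatibility: M_B·(L₁+L₂)/(3EI) = θ_0, giving M_B = 8.35 kN·m (hogging).
Span AB, ΣM about A with M_B applied at B: R_B^{AB}·11 = 0 + 8.35, so R_B^{AB} = 0.7591 kN and R_A = 0 − 0.7591 = -0.7591 kN.
Span BC, ΣM about C: R_B^{BC}·5 = 71.25 + 8.35, so R_B^{BC} = 15.92 kN and R_C = 28.5 − 15.92 = 12.58 kN.
R_B = 0.7591 + 15.92 = 16.68 kN.

R_B = 16.68 kN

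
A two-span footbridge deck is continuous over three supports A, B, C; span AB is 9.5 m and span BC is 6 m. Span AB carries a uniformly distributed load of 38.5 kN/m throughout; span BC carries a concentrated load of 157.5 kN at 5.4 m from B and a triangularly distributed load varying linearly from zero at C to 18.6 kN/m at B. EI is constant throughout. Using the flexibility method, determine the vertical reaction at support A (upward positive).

R_A = 151.1 kN

Insert a hinge at B; M_B is the redundant, and each span becomes simply supported.
Rotations at B on the released spans (each span's end-slope, ×1/EI):
  span AB: UDL 38.5: wL³/(24EI) = 1375/EI
  span BC: point load 157.5 at a = 5.4: Pab(L + b)/(6LEI) = 93.56/EI
  span BC: triangular load, peak 18.6: w₀L³/(45EI) = 89.28/EI
  relative rotation θ_0 = (1375 + 182.8)/EI = 1558/EI
A unit hogging moment at B produces rotation L₁/(3EI) + L₂/(3EI) = 5.167/EI.
Slope continuity at B: θ_0 = M_B·5.167/EI, so M_B = 1558/5.167 = 301.6 kN·m (hogging).
Span AB, ΣM about A with M_B applied at B: R_B^{AB}·9.5 = 1737 + 301.6, so R_B^{AB} = 214.6 kN and R_A = 365.8 − 214.6 = 151.1 kN.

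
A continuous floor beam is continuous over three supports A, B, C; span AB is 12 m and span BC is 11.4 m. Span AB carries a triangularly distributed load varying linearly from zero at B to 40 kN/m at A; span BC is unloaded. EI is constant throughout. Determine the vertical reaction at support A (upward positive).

Take M_B as the redundant. Released structure: two simple spans AB and BC with a hinge at B.
Discontinuity in slope at B on the released structure — sum the simple-span end rotations:
  span AB: triangular load, peak 40: 7w₀L³/(360EI) = 1344/EI
  relative rotation θ_0 = (1344 + 0)/EI = 1344/EI
A unit hogging moment at B produces rotation L₁/(3EI) + L₂/(3EI) = 7.8/EI.
Slope continuity at B: θ_0 = M_B·7.8/EI, so M_B = 1344/7.8 = 172.3 kN·m (hogging).
Span AB, ΣM about A with M_B applied at B: R_B^{AB}·12 = 960 + 172.3, so R_B^{AB} = 94.36 kN and R_A = 240 − 94.36 = 145.6 kN.

R_A = 145.6 kN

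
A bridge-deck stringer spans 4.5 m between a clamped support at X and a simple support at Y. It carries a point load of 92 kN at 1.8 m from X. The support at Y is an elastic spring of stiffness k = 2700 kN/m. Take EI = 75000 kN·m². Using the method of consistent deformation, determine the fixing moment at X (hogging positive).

Take the reaction at Y as the redundant and release it; the primary structure is a cantilever fixed at X.
Free-end deflection of the primary structure under the applied loading (downward +):
  point load 92 at a = 1.8: Pa²(3L − a)/(6EI) = 581.3/EI
Tip deflection under a unit load at Y: L³/(3EI) = 30.38/EI.
With EI = 75000 kN·m²: δ_0 = 0.00775 m and δ_{YY} = 0.000405 m/kN.
Compatibility — the spring shortens by R_Y/k under the reaction it provides: δ_0 − R_Y·δ_{YY} = R_Y/k. With 1/k = 0.00037 m/kN, R_Y = δ_0 / (δ_{YY} + 1/k) = 0.00775 / (0.000405 + 0.00037) = 9.995 kN.
Moment equilibrium about X: M_X = Σ(load moments about X) − R_Y·L = 165.6 − 9.995×4.5 = 120.6 kN·m.

M_X = 120.6 kN·m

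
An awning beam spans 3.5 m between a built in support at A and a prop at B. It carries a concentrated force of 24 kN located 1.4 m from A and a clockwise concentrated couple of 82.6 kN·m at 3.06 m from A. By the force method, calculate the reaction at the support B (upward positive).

Take the reaction at B as the redundant and release it; the primary structure is a cantilever fixed at A.
Free-end deflection of the primary structure under the applied loading (downward +):
  point load 24 at a = 1.4: Pa²(3L − a)/(6EI) = 71.34/EI
  clockwise couple 82.6 at a = 3.06: M₀a(2L − a)/(2EI) = 497.9/EI
  δ_0 = 569.3/EI
Tip deflection under a unit load at B: L³/(3EI) = 14.29/EI.
The prop prevents deflection at B: R_B = δ_0/δ_{BB} = 569.3/14.29 = 39.83 kN.

R_B = 39.83 kN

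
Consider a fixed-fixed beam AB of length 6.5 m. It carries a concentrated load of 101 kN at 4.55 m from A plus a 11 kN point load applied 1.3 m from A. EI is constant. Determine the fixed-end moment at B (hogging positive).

Take the two fixed-end moments M_A, M_B as redundants; the released structure is the simple span AB.
End rotations of the released simple span under the applied load (×1/EI):
  at A: point load 101 at a = 4.55: Pab(L + b)/(6LEI) = 194.2/EI
  at B: point load 101 at a = 4.55: Pab(L + a)/(6LEI) = 253.9/EI
  at A: point load 11 at a = 1.3: Pab(L + b)/(6LEI) = 22.31/EI
  at B: point load 11 at a = 1.3: Pab(L + a)/(6LEI) = 14.87/EI
  θ_A0 = 216.5/EI,  θ_B0 = 268.8/EI
Flexibility coefficients: a unit moment at one end gives L/(3EI) there and L/(6EI) at the far end, so f₁₁ = f₂₂ = 2.167/EI and f₁₂ = f₂₁ = 1.083/EI.
Compatibility — zero rotation at each built-in end:
  2.167 M_A + 1.083 M_B = 216.5
  1.083 M_A + 2.167 M_B = 268.8
Solving the pair gives M_A = 50.51 kN·m and M_B = 98.79 kN·m (hogging).

M_B = 98.79 kN·m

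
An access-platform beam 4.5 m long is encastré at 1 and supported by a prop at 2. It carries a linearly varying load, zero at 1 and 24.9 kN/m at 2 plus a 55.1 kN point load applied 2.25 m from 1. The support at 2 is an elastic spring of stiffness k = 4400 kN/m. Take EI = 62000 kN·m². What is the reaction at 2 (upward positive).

Release the roller at 2. Primary structure: cantilever fixed at 1.
Deflection at 2 on the released cantilever, summing each load's contribution:
  triangular load, peak 24.9 at the free end: 11w₀L⁴/(120EI) = 936/EI
  point load 55.1 at a = 2.25: Pa²(3L − a)/(6EI) = 523/EI
  δ_0 = 1459/EI
Tip deflection under a unit load at 2: L³/(3EI) = 30.38/EI.
With EI = 62000 kN·m²: δ_0 = 0.023532 m and δ_{22} = 0.00049 m/kN.
Compatibility — the spring shortens by R_2/k under the reaction it provides: δ_0 − R_2·δ_{22} = R_2/k. With 1/k = 0.000227 m/kN, R_2 = δ_0 / (δ_{22} + 1/k) = 0.023532 / (0.00049 + 0.000227) = 32.81 kN.

R_2 = 32.81 kN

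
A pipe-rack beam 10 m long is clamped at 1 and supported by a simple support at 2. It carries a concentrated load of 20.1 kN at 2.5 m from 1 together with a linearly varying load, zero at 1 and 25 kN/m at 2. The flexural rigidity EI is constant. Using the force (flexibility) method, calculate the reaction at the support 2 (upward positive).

R_2 = 70.48 kN

Remove the prop at 2; the released (primary) structure is a cantilever built in at 1.
Deflection at 2 on the released cantilever, summing each load's contribution:
  point load 20.1 at a = 2.5: Pa²(3L − a)/(6EI) = 575.8/EI
  triangular load, peak 25 at the free end: 11w₀L⁴/(120EI) = 22917/EI
  δ_0 = 23492/EI
Tip deflection under a unit load at 2: L³/(3EI) = 333.3/EI.
The prop prevents deflection at 2: R_2 = δ_0/δ_{22} = 23492/333.3 = 70.48 kN.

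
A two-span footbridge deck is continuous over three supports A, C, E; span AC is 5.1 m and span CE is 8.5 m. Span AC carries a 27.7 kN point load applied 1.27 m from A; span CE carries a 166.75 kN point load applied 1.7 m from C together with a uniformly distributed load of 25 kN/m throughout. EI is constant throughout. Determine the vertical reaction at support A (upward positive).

R_A = -33.09 kN

Release continuity at C by inserting a hinge; the redundant is the internal moment M_C. The primary structure is two simply-supported spans AC and CE.
End slopes at the hinge C, treating each span as simply supported:
  span AC: point load 27.7 at a = 1.27: Pab(L + a)/(6LEI) = 28.05/EI
  span CE: point load 166.75 at a = 1.7: Pab(L + b)/(6LEI) = 578.3/EI
  span CE: UDL 25: wL³/(24EI) = 639.7/EI
  relative rotation θ_0 = (28.05 + 1218)/EI = 1246/EI
A unit hogging moment at C produces rotation L₁/(3EI) + L₂/(3EI) = 4.533/EI.
Compatibility: M_C·(L₁+L₂)/(3EI) = θ_0, giving M_C = 274.9 kN·m (hogging).
Span AC, ΣM about A with M_C applied at C: R_C^{AC}·5.1 = 35.18 + 274.9, so R_C^{AC} = 60.79 kN and R_A = 27.7 − 60.79 = -33.09 kN.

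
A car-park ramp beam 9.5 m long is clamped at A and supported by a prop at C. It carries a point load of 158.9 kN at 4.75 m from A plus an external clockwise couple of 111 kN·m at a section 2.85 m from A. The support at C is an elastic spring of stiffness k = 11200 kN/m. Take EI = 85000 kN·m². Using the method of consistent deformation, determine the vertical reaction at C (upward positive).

R_C = 57.08 kN

Choose R_C as the redundant. The primary structure is the cantilever fixed at A.
Downward deflection at the released point C due to the loads:
  point load 158.9 at a = 4.75: Pa²(3L − a)/(6EI) = 14191/EI
  clockwise couple 111 at a = 2.85: M₀a(2L − a)/(2EI) = 2555/EI
  δ_0 = 16746/EI
Flexibility coefficient — unit upward force at C: δ_{CC} = L³/(3EI) = 285.8/EI.
With EI = 85000 kN·m²: δ_0 = 0.19701 m and δ_{CC} = 0.003362 m/kN.
Compatibility — the spring shortens by R_C/k under the reaction it provides: δ_0 − R_C·δ_{CC} = R_C/k. With 1/k = 0.000089 m/kN, R_C = δ_0 / (δ_{CC} + 1/k) = 0.19701 / (0.003362 + 0.000089) = 57.08 kN.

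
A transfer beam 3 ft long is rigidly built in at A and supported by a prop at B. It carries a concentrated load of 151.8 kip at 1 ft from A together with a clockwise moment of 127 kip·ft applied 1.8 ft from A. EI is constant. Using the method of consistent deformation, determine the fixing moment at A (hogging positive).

M_A = 51.31 kip·ft

Choose R_B as the redundant. The primary structure is the cantilever fixed at A.
Deflection at B on the released cantilever, summing each load's contribution:
  point load 151.8 at a = 1: Pa²(3L − a)/(6EI) = 202.4/EI
  clockwise couple 127 at a = 1.8: M₀a(2L − a)/(2EI) = 480.1/EI
  δ_0 = 682.5/EI
Flexibility coefficient — unit upward force at B: δ_{BB} = L³/(3EI) = 9/EI.
Compatibility at B: δ_0 − R_B·δ_{BB} = 0, so R_B = 682.5/9 = 75.83 kip.
Moment equilibrium about A: M_A = Σ(load moments about A) − R_B·L = 278.8 − 75.83×3 = 51.31 kip·ft.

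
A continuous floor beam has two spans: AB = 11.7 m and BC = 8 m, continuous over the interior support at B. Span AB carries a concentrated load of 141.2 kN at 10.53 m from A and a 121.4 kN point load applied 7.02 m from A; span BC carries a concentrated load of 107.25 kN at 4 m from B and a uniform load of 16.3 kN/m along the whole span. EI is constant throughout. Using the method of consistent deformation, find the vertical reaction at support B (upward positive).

R_B = 395.4 kN

Insert a hinge at B; M_B is the redundant, and each span becomes simply supported.
Rotations at B on the released spans (each span's end-slope, ×1/EI):
  span AB: point load 141.2 at a = 10.53: Pab(L + a)/(6LEI) = 550.9/EI
  span AB: point load 121.4 at a = 7.02: Pab(L + a)/(6LEI) = 1064/EI
  span BC: point load 107.25 at a = 4: Pab(L + b)/(6LEI) = 429/EI
  span BC: UDL 16.3: wL³/(24EI) = 347.7/EI
  relative rotation θ_0 = (1614 + 776.7)/EI = 2391/EI
A unit hogging moment at B produces rotation L₁/(3EI) + L₂/(3EI) = 6.567/EI.
Compatibility: M_B·(L₁+L₂)/(3EI) = θ_0, giving M_B = 364.1 kN·m (hogging).
Span AB, ΣM about A with M_B applied at B: R_B^{AB}·11.7 = 2339 + 364.1, so R_B^{AB} = 231 kN and R_A = 262.6 − 231 = 31.56 kN.
Span BC, ΣM about C: R_B^{BC}·8 = 950.6 + 364.1, so R_B^{BC} = 164.3 kN and R_C = 237.7 − 164.3 = 73.31 kN.
R_B = 231 + 164.3 = 395.4 kN.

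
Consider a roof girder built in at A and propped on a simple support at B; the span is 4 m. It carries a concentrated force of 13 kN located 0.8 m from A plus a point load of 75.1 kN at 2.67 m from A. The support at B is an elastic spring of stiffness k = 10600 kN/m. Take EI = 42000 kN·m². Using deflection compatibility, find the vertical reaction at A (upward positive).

Remove the prop at B; the released (primary) structure is a cantilever built in at A.
Deflection at B on the released cantilever, summing each load's contribution:
  point load 13 at a = 0.8: Pa²(3L − a)/(6EI) = 15.53/EI
  point load 75.1 at a = 2.67: Pa²(3L − a)/(6EI) = 832.5/EI
  δ_0 = 848/EI
Tip deflection under a unit load at B: L³/(3EI) = 21.33/EI.
With EI = 42000 kN·m²: δ_0 = 0.020192 m and δ_{BB} = 0.000508 m/kN.
Compatibility — the spring shortens by R_B/k under the reaction it provides: δ_0 − R_B·δ_{BB} = R_B/k. With 1/k = 0.000094 m/kN, R_B = δ_0 / (δ_{BB} + 1/k) = 0.020192 / (0.000508 + 0.000094) = 33.53 kN.
Vertical equilibrium: R_A = ΣP − R_B = 88.1 − 33.53 = 54.57 kN.

R_A = 54.57 kN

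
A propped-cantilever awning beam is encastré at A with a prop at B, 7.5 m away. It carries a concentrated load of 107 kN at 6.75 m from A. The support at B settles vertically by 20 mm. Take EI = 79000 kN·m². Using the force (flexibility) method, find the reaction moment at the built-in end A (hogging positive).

M_A = 124 kN·m

Choose R_B as the redundant. The primary structure is the cantilever fixed at A.
Primary-structure tip deflection at B by superposition:
  point load 107 at a = 6.75: Pa²(3L − a)/(6EI) = 12797/EI
Flexibility coefficient — unit upward force at B: δ_{BB} = L³/(3EI) = 140.6/EI.
With EI = 79000 kN·m²: δ_0 = 0.16199 m and δ_{BB} = 0.00178 m/kN.
Compatibility — the beam at B must follow the support down by 0.02 m: δ_0 − R_B·δ_{BB} = 0.02, so R_B = (0.16199 − 0.02)/0.00178 = 79.77 kN.
Moment equilibrium about A: M_A = Σ(load moments about A) − R_B·L = 722.2 − 79.77×7.5 = 124 kN·m.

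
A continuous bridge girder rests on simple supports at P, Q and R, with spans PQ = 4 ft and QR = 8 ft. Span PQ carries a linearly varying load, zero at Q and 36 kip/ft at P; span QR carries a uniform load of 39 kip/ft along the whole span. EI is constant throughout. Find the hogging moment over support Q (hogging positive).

Insert a hinge at Q; M_Q is the redundant, and each span becomes simply supported.
Rotations at Q on the released spans (each span's end-slope, ×1/EI):
  span PQ: triangular load, peak 36: 7w₀L³/(360EI) = 44.8/EI
  span QR: UDL 39: wL³/(24EI) = 832/EI
  relative rotation θ_0 = (44.8 + 832)/EI = 876.8/EI
A unit hogging moment at Q produces rotation L₁/(3EI) + L₂/(3EI) = 4/EI.
Slope continuity at Q: θ_0 = M_Q·4/EI, so M_Q = 876.8/4 = 219.2 kip·ft (hogging).

M_Q = 219.2 kip·ft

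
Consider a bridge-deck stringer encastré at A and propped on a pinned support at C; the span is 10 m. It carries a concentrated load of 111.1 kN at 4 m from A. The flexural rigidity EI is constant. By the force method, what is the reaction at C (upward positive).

R_C = 23.11 kN

Remove the prop at C; the released (primary) structure is a cantilever built in at A.
Downward deflection at the released point C due to the loads:
  point load 111.1 at a = 4: Pa²(3L − a)/(6EI) = 7703/EI
Flexibility coefficient — unit upward force at C: δ_{CC} = L³/(3EI) = 333.3/EI.
Compatibility at C: δ_0 − R_C·δ_{CC} = 0, so R_C = 7703/333.3 = 23.11 kN.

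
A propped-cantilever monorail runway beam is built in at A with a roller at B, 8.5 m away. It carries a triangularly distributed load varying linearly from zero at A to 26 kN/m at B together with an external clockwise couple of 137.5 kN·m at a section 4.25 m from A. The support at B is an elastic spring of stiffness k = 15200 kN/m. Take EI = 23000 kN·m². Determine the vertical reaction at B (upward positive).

Take the reaction at B as the redundant and release it; the primary structure is a cantilever fixed at A.
Free-end deflection of the primary structure under the applied loading (downward +):
  triangular load, peak 26 at the free end: 11w₀L⁴/(120EI) = 12441/EI
  clockwise couple 137.5 at a = 4.25: M₀a(2L − a)/(2EI) = 3725/EI
  δ_0 = 16167/EI
Flexibility coefficient — unit upward force at B: δ_{BB} = L³/(3EI) = 204.7/EI.
With EI = 23000 kN·m²: δ_0 = 0.70289 m and δ_{BB} = 0.0089 m/kN.
Compatibility — the spring shortens by R_B/k under the reaction it provides: δ_0 − R_B·δ_{BB} = R_B/k. With 1/k = 0.000066 m/kN, R_B = δ_0 / (δ_{BB} + 1/k) = 0.70289 / (0.0089 + 0.000066) = 78.39 kN.

R_B = 78.39 kN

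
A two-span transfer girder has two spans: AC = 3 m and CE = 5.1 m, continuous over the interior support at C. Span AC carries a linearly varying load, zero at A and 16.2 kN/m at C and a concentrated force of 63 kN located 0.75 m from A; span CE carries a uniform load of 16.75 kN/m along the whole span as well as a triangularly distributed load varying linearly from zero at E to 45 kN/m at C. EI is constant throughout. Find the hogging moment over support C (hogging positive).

Release continuity at C by inserting a hinge; the redundant is the internal moment M_C. The primary structure is two simply-supported spans AC and CE.
End slopes at the hinge C, treating each span as simply supported:
  span AC: triangular load, peak 16.2: w₀L³/(45EI) = 9.72/EI
  span AC: point load 63 at a = 0.75: Pab(L + a)/(6LEI) = 22.15/EI
  span CE: UDL 16.75: wL³/(24EI) = 92.58/EI
  span CE: triangular load, peak 45: w₀L³/(45EI) = 132.7/EI
  relative rotation θ_0 = (31.87 + 225.2)/EI = 257.1/EI
A unit hogging moment at C produces rotation L₁/(3EI) + L₂/(3EI) = 2.7/EI.
Compatibility: M_C·(L₁+L₂)/(3EI) = θ_0, giving M_C = 95.22 kN·m (hogging).

M_C = 95.22 kN·m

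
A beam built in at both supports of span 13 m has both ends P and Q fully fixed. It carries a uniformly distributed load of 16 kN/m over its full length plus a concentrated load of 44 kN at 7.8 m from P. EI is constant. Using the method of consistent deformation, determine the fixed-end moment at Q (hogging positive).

Take the two fixed-end moments M_P, M_Q as redundants; the released structure is the simple span PQ.
End rotations of the released simple span under the applied load (×1/EI):
  at P: UDL 16: wL³/(24EI) = 1465/EI
  at Q: UDL 16: wL³/(24EI) = 1465/EI
  at P: point load 44 at a = 7.8: Pab(L + b)/(6LEI) = 416.4/EI
  at Q: point load 44 at a = 7.8: Pab(L + a)/(6LEI) = 475.9/EI
  θ_P0 = 1881/EI,  θ_Q0 = 1941/EI
Flexibility coefficients: a unit moment at one end gives L/(3EI) there and L/(6EI) at the far end, so f₁₁ = f₂₂ = 4.333/EI and f₁₂ = f₂₁ = 2.167/EI.
Compatibility — zero rotation at each built-in end:
  4.333 M_P + 2.167 M_Q = 1881
  2.167 M_P + 4.333 M_Q = 1941
Solving the pair gives M_P = 280.2 kN·m and M_Q = 307.7 kN·m (hogging).

M_Q = 307.7 kN·m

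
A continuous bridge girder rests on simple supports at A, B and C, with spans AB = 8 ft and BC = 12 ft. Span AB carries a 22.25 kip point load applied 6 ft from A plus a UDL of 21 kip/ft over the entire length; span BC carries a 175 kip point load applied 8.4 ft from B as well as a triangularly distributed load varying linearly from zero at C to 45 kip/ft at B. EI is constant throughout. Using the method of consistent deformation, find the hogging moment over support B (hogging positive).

M_B = 510.1 kip·ft

Insert a hinge at B; M_B is the redundant, and each span becomes simply supported.
Rotations at B on the released spans (each span's end-slope, ×1/EI):
  span AB: point load 22.25 at a = 6: Pab(L + a)/(6LEI) = 77.88/EI
  span AB: UDL 21: wL³/(24EI) = 448/EI
  span BC: point load 175 at a = 8.4: Pab(L + b)/(6LEI) = 1147/EI
  span BC: triangular load, peak 45: w₀L³/(45EI) = 1728/EI
  relative rotation θ_0 = (525.9 + 2875)/EI = 3400/EI
A unit hogging moment at B produces rotation L₁/(3EI) + L₂/(3EI) = 6.667/EI.
Slope continuity at B: θ_0 = M_B·6.667/EI, so M_B = 3400/6.667 = 510.1 kip·ft (hogging).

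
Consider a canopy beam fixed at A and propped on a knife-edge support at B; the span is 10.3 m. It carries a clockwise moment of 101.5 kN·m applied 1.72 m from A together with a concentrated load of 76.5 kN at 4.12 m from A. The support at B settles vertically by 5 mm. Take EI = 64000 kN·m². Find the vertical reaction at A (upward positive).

Remove the prop at B; the released (primary) structure is a cantilever built in at A.
Downward deflection at the released point B due to the loads:
  clockwise couple 101.5 at a = 1.72: M₀a(2L − a)/(2EI) = 1648/EI
  point load 76.5 at a = 4.12: Pa²(3L − a)/(6EI) = 5796/EI
  δ_0 = 7444/EI
Flexibility coefficient — unit upward force at B: δ_{BB} = L³/(3EI) = 364.2/EI.
With EI = 64000 kN·m²: δ_0 = 0.11631 m and δ_{BB} = 0.005691 m/kN.
Compatibility — the beam at B must follow the support down by 0.005 m: δ_0 − R_B·δ_{BB} = 0.005, so R_B = (0.11631 − 0.005)/0.005691 = 19.56 kN.
Vertical equilibrium: R_A = ΣP − R_B = 76.5 − 19.56 = 56.94 kN.

R_A = 56.94 kN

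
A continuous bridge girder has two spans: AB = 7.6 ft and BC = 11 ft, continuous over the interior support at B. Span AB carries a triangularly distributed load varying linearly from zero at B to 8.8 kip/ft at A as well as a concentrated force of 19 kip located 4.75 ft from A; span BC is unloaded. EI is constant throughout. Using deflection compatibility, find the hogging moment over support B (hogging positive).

Insert a hinge at B; M_B is the redundant, and each span becomes simply supported.
End slopes at the hinge B, treating each span as simply supported:
  span AB: triangular load, peak 8.8: 7w₀L³/(360EI) = 75.11/EI
  span AB: point load 19 at a = 4.75: Pab(L + a)/(6LEI) = 69.66/EI
  relative rotation θ_0 = (144.8 + 0)/EI = 144.8/EI
A unit hogging moment at B produces rotation L₁/(3EI) + L₂/(3EI) = 6.2/EI.
Compatibility: M_B·(L₁+L₂)/(3EI) = θ_0, giving M_B = 23.35 kip·ft (hogging).

M_B = 23.35 kip·ft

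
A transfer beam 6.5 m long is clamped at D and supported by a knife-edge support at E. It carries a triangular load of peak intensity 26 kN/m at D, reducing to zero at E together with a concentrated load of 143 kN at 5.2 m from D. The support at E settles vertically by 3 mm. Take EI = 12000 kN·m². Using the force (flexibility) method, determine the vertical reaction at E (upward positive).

R_E = 117.2 kN

Remove the prop at E; the released (primary) structure is a cantilever built in at D.
Deflection at E on the released cantilever, summing each load's contribution:
  triangular load, peak 26 at the fixed end: w₀L⁴/(30EI) = 1547/EI
  point load 143 at a = 5.2: Pa²(3L − a)/(6EI) = 9216/EI
  δ_0 = 10763/EI
Flexibility coefficient — unit upward force at E: δ_{EE} = L³/(3EI) = 91.54/EI.
With EI = 12000 kN·m²: δ_0 = 0.89689 m and δ_{EE} = 0.007628 m/kN.
Compatibility — the beam at E must follow the support down by 0.003 m: δ_0 − R_E·δ_{EE} = 0.003, so R_E = (0.89689 − 0.003)/0.007628 = 117.2 kN.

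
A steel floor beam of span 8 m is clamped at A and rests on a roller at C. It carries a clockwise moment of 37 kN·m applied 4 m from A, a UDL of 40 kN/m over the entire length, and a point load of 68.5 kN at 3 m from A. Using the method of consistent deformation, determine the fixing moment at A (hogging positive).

Release the roller at C. Primary structure: cantilever fixed at A.
Free-end deflection of the primary structure under the applied loading (downward +):
  clockwise couple 37 at a = 4: M₀a(2L − a)/(2EI) = 888/EI
  UDL 40: wL⁴/(8EI) = 20480/EI
  point load 68.5 at a = 3: Pa²(3L − a)/(6EI) = 2158/EI
  δ_0 = 23526/EI
Tip deflection under a unit load at C: L³/(3EI) = 170.7/EI.
Compatibility at C: δ_0 − R_C·δ_{CC} = 0, so R_C = 23526/170.7 = 137.8 kN.
Moment equilibrium about A: M_A = Σ(load moments about A) − R_C·L = 1522 − 137.8×8 = 419.7 kN·m.

M_A = 419.7 kN·m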